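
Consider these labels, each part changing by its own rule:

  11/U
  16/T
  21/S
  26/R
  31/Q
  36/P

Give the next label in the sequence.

For the first component, +5 each step: 11, 16, 21, 26, 31, 36 → 41.
Letter: U, T, S, R, Q, P → O (letters move back 1 place in the alphabet).
Combining the parts gives 41/O.

41/O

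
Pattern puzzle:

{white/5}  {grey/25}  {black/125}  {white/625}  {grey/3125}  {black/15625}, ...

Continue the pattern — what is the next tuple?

{white/78125}

Shade: repeats white → grey → black; white, grey, black, white, grey, black → white.
For the second component, ×5 each step: 5, 25, 125, 625, 3125, 15625 → 78125.
Combining the parts gives {white/78125}.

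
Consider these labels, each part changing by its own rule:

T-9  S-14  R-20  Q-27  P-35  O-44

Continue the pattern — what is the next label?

Letter: T, S, R, Q, P, O → N (letters move back 1 place in the alphabet).
Second component goes 9, 14, 20, 27, 35, 44 → 54 (differences are 5, 6, 7, … (increasing by 1 each time)).
So the next label is N-54.

N-54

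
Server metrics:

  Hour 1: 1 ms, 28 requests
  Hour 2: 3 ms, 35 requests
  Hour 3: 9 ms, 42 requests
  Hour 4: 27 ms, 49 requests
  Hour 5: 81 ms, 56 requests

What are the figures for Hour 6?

243 ms, 63 requests

Ms — ×3 each step: 1, 3, 9, 27, 81 → 243.
Requests: 28, 35, 42, 49, 56 → 63 (+7 each step).
So the next line is 243 ms, 63 requests.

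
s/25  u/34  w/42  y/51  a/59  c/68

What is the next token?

e/76

Letter — letters move forward 2 places in the alphabet, wrapping Z→A: s, u, w, y, a, c → e.
Second component goes 25, 34, 42, 51, 59, 68 → 76 (alternating steps +9, +8, +9, +8, …).
So the next token is e/76.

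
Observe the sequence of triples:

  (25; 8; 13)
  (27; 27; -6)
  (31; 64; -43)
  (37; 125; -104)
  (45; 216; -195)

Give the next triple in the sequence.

(55; 343; -322)

For the first slot, differences are 2, 4, 6, … (increasing by 2 each time): 25, 27, 31, 37, 45 → 55.
Second slot: perfect cubes: 2³, 3³, 4³, …; 8, 27, 64, 125, 216 → 343.
Third slot goes 13, -6, -43, -104, -195 → -322 (together with the second slot always sums to 21).
Combining the parts gives (55; 343; -322).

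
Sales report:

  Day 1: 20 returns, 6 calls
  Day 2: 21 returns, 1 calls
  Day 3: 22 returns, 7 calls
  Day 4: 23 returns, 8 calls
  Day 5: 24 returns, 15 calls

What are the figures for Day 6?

25 returns, 23 calls

Returns: +1 each step; 20, 21, 22, 23, 24 → 25.
Calls goes 6, 1, 7, 8, 15 → 23 (each term is the sum of the two before it).
So the next line is 25 returns, 23 calls.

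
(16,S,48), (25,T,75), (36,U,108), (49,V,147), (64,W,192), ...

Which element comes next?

(81,X,243)

First coordinate: 16, 25, 36, 49, 64 → 81 (perfect squares: 4², 5², 6², …).
Letter goes S, T, U, V, W → X (letters move forward 1 place in the alphabet).
Third coordinate: always 3 × the first coordinate; 48, 75, 108, 147, 192 → 243.
Combining the parts gives (81,X,243).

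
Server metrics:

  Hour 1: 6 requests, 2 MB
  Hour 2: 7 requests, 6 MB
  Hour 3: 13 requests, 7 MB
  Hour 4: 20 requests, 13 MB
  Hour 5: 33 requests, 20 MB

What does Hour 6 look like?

53 requests, 33 MB

Requests: each term is the sum of the two before it; 6, 7, 13, 20, 33 → 53.
MB — always the previous value of the requests: 2, 6, 7, 13, 20 → 33.
Combining the parts gives 53 requests, 33 MB.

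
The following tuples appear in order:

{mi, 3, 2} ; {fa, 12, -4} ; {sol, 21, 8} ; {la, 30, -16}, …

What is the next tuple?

{ti, 39, 32}

For the note, runs through the solfège scale do→ti: mi, fa, sol, la → ti.
Second value: 3, 12, 21, 30 → 39 (+9 each step).
Third value: 2, -4, 8, -16 → 32 (×(-2) each step).
Putting it together: {ti, 39, 32}.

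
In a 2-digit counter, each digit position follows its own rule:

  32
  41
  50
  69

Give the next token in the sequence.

78

First digit — +1 each step, mod 10: 3, 4, 5, 6 → 7.
Second digit: 2, 1, 0, 9 → 8 (−1 each step, mod 10).
Putting it together: 78.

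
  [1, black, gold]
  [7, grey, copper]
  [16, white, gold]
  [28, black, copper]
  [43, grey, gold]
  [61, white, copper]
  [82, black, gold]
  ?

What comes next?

[106, grey, copper]

For the first coordinate, differences are 6, 9, 12, … (increasing by 3 each time): 1, 7, 16, 28, 43, 61, 82 → 106.
Shade — repeats black → grey → white: black, grey, white, black, grey, white, black → grey.
Metal goes gold, copper, gold, copper, gold, copper, gold → copper (alternates gold ↔ copper).
Putting it together: [106, grey, copper].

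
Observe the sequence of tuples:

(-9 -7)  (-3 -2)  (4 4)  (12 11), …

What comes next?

(21 19)

For the first value, differences are 6, 7, 8, … (increasing by 1 each time): -9, -3, 4, 12 → 21.
Second value: differences are 5, 6, 7, … (increasing by 1 each time), so -7, -2, 4, 11 → 19.
So the next tuple is (21 19).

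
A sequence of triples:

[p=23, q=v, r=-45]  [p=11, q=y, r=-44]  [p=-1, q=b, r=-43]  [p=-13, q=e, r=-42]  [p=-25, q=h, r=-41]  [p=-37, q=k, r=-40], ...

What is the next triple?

[p=-49, q=n, r=-39]

P goes 23, 11, -1, -13, -25, -37 → -49 (−12 each step).
Q — letters move forward 3 places in the alphabet, wrapping Z→A: v, y, b, e, h, k → n.
For the r, +1 each step: -45, -44, -43, -42, -41, -40 → -39.
So the next triple is [p=-49, q=n, r=-39].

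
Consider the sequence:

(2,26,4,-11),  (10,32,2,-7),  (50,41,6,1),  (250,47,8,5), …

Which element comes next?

(1250,56,14,13)

First component: ×5 each step, so 2, 10, 50, 250 → 1250.
Second component: alternating steps +6, +9, +6, +9, …, so 26, 32, 41, 47 → 56.
Third component: each term is the sum of the two before it, so 4, 2, 6, 8 → 14.
Fourth component: alternating steps +4, +8, +4, +8, …; -11, -7, 1, 5 → 13.
So the next element is (1250,56,14,13).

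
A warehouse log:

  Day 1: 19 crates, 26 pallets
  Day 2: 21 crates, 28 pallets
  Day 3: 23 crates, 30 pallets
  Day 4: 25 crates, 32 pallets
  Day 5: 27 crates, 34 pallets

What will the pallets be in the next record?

Crates goes 19, 21, 23, 25, 27 → 29 (+2 each step).
Pallets goes 26, 28, 30, 32, 34 → 36 (always 7 more than the crates).

36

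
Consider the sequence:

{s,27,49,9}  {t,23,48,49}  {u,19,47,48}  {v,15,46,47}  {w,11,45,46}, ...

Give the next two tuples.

Letter goes s, t, u, v, w → x → y (letters move forward 1 place in the alphabet).
Second entry: −4 each step, so 27, 23, 19, 15, 11 → 7 → 3.
Third entry — −1 each step: 49, 48, 47, 46, 45 → 44 → 43.
Fourth entry: always the previous value of the third entry; 9, 49, 48, 47, 46 → 45 → 44.
So the next two tuples are {x,7,44,45} and {y,3,43,44}.

{x,7,44,45}, {y,3,43,44}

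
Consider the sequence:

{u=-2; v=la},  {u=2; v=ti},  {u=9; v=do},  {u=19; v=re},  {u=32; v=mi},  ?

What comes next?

{u=48; v=fa}

U — differences are 4, 7, 10, … (increasing by 3 each time): -2, 2, 9, 19, 32 → 48.
V: runs through the solfège scale do→ti, so la, ti, do, re, mi → fa.
So the next tuple is {u=48; v=fa}.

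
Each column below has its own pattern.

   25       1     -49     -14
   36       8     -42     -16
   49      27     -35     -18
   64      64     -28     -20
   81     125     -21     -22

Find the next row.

100  216  -14  -24

First component — perfect squares: 5², 6², 7², …: 25, 36, 49, 64, 81 → 100.
Second component: perfect cubes: 1³, 2³, 3³, …; 1, 8, 27, 64, 125 → 216.
Third component goes -49, -42, -35, -28, -21 → -14 (+7 each step).
Fourth component — −2 each step: -14, -16, -18, -20, -22 → -24.
Putting it together: 100  216  -14  -24.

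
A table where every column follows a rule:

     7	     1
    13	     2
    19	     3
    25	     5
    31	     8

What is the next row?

37  13

First component: 7, 13, 19, 25, 31 → 37 (+6 each step).
Second component: 1, 2, 3, 5, 8 → 13 (each term is the sum of the two before it).
So the next row is 37  13.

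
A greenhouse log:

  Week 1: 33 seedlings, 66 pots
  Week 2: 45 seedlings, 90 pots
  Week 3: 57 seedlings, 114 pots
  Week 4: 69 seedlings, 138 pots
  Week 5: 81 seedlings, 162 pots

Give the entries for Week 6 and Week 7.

Seedlings — +12 each step: 33, 45, 57, 69, 81 → 93 → 105.
Pots: always 2 × the seedlings; 66, 90, 114, 138, 162 → 186 → 210.
Putting the parts together: 93 seedlings, 186 pots and then 105 seedlings, 210 pots.

93 seedlings, 186 pots; 105 seedlings, 210 pots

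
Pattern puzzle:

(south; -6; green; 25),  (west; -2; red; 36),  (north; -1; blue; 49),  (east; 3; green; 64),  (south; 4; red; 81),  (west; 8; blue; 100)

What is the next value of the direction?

Direction: south, west, north, east, south, west → north (repeats south → west → north → east).

north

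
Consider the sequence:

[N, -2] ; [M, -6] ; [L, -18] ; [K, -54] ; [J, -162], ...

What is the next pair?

Letter: letters move back 1 place in the alphabet; N, M, L, K, J → I.
Second component — ×3 each step: -2, -6, -18, -54, -162 → -486.
Putting it together: [I, -486].

[I, -486]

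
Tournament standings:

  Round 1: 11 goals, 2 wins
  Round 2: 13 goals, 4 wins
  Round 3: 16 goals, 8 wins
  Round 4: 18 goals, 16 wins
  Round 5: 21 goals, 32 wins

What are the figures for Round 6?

23 goals, 64 wins

Goals goes 11, 13, 16, 18, 21 → 23 (alternating steps +2, +3, +2, +3, …).
Wins: 2, 4, 8, 16, 32 → 64 (×2 each step).
Combining the parts gives 23 goals, 64 wins.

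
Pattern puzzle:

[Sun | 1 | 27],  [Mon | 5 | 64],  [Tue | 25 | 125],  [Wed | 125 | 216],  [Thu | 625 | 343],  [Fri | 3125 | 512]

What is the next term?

Day: runs through the weekdays Mon→Sun, so Sun, Mon, Tue, Wed, Thu, Fri → Sat.
Second component: ×5 each step, so 1, 5, 25, 125, 625, 3125 → 15625.
Third component: perfect cubes: 3³, 4³, 5³, …, so 27, 64, 125, 216, 343, 512 → 729.
Combining the parts gives [Sat | 15625 | 729].

[Sat | 15625 | 729]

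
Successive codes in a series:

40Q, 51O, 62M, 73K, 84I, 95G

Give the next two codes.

106E then 117C

First component — +11 each step: 40, 51, 62, 73, 84, 95 → 106 → 117.
For the letter, letters move back 2 places in the alphabet: Q, O, M, K, I, G → E → C.
So the next two codes are 106E and 117C.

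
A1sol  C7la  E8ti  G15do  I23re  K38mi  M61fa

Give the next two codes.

Letter goes A, C, E, G, I, K, M → O → Q (letters move forward 2 places in the alphabet).
Second component: 1, 7, 8, 15, 23, 38, 61 → 99 → 160 (each term is the sum of the two before it).
Note: runs through the solfège scale do→ti; sol, la, ti, do, re, mi, fa → sol → la.
Putting the parts together: O99sol and then Q160la.

O99sol then Q160la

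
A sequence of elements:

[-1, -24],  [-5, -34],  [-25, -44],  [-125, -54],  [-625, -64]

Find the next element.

For the first value, ×5 each step: -1, -5, -25, -125, -625 → -3125.
Second value: −10 each step; -24, -34, -44, -54, -64 → -74.
Combining the parts gives [-3125, -74].

[-3125, -74]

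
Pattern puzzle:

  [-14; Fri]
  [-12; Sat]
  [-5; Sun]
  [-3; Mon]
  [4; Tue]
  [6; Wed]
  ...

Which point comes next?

[13; Thu]

First slot: alternating steps +2, +7, +2, +7, …, so -14, -12, -5, -3, 4, 6 → 13.
Day goes Fri, Sat, Sun, Mon, Tue, Wed → Thu (runs through the weekdays Mon→Sun).
Combining the parts gives [13; Thu].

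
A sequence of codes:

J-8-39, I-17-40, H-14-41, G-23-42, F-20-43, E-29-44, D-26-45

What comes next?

Letter goes J, I, H, G, F, E, D → C (letters move back 1 place in the alphabet).
Second component: 8, 17, 14, 23, 20, 29, 26 → 35 (alternating steps +9, −3, +9, −3, …).
Third component goes 39, 40, 41, 42, 43, 44, 45 → 46 (+1 each step).
So the next code is C-35-46.

C-35-46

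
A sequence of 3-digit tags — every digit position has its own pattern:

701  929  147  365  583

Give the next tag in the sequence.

701

First digit: +2 each step, mod 10; 7, 9, 1, 3, 5 → 7.
Second digit: +2 each step, mod 10, so 0, 2, 4, 6, 8 → 0.
Third digit — −2 each step, mod 10: 1, 9, 7, 5, 3 → 1.
So the next tag is 701.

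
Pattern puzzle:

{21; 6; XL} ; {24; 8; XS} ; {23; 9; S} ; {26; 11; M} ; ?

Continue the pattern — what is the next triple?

First entry: 21, 24, 23, 26 → 25 (alternating steps +3, −1, +3, −1, …).
Second entry: alternating steps +2, +1, +2, +1, …; 6, 8, 9, 11 → 12.
For the size, runs through clothing sizes XS→XL: XL, XS, S, M → L.
Putting it together: {25; 12; L}.

{25; 12; L}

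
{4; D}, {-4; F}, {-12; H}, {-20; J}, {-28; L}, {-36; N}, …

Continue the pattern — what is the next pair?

First coordinate: −8 each step; 4, -4, -12, -20, -28, -36 → -44.
Letter: letters move forward 2 places in the alphabet; D, F, H, J, L, N → P.
Combining the parts gives {-44; P}.

{-44; P}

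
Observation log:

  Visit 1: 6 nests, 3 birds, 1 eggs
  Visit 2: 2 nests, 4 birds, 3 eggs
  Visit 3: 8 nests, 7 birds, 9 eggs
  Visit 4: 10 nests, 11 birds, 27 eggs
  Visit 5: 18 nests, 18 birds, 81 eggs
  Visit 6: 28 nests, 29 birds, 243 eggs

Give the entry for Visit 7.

For the nests, each term is the sum of the two before it: 6, 2, 8, 10, 18, 28 → 46.
Birds: each term is the sum of the two before it, so 3, 4, 7, 11, 18, 29 → 47.
For the eggs, ×3 each step: 1, 3, 9, 27, 81, 243 → 729.
So the next record is 46 nests, 47 birds, 729 eggs.

46 nests, 47 birds, 729 eggs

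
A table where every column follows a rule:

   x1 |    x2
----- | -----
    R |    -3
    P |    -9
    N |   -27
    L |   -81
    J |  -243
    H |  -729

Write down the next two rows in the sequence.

Column x1 goes R, P, N, L, J, H → F → D (letters move back 2 places in the alphabet).
Column x2: ×3 each step, so -3, -9, -27, -81, -243, -729 → -2187 → -6561.
So the next two rows are F  -2187 and D  -6561.

F  -2187; D  -6561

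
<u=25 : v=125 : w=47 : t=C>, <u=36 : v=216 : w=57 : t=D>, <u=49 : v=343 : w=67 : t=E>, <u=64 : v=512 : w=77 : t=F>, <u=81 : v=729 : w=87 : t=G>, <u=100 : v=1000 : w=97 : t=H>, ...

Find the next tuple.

U: perfect squares: 5², 6², 7², …; 25, 36, 49, 64, 81, 100 → 121.
V: 125, 216, 343, 512, 729, 1000 → 1331 (perfect cubes: 5³, 6³, 7³, …).
W: +10 each step; 47, 57, 67, 77, 87, 97 → 107.
T — letters move forward 1 place in the alphabet: C, D, E, F, G, H → I.
Combining the parts gives <u=121 : v=1331 : w=107 : t=I>.

<u=121 : v=1331 : w=107 : t=I>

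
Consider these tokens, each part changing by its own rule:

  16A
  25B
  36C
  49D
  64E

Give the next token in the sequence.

First component: perfect squares: 4², 5², 6², …; 16, 25, 36, 49, 64 → 81.
Letter: A, B, C, D, E → F (letters move forward 1 place in the alphabet).
Combining the parts gives 81F.

81F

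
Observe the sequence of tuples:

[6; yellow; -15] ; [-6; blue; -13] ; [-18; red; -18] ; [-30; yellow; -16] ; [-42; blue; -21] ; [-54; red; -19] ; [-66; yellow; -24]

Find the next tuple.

First coordinate: −12 each step; 6, -6, -18, -30, -42, -54, -66 → -78.
Colour: repeats yellow → blue → red, so yellow, blue, red, yellow, blue, red, yellow → blue.
Third coordinate: alternating steps +2, −5, +2, −5, …, so -15, -13, -18, -16, -21, -19, -24 → -22.
So the next tuple is [-78; blue; -22].

[-78; blue; -22]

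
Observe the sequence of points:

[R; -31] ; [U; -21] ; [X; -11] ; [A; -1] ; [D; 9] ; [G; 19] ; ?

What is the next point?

[J; 29]

Letter goes R, U, X, A, D, G → J (letters move forward 3 places in the alphabet, wrapping Z→A).
Second coordinate — +10 each step: -31, -21, -11, -1, 9, 19 → 29.
Putting it together: [J; 29].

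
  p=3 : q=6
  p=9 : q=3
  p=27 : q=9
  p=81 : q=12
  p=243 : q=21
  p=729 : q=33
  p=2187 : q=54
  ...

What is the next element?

p=6561 : q=87

P: ×3 each step, so 3, 9, 27, 81, 243, 729, 2187 → 6561.
Q goes 6, 3, 9, 12, 21, 33, 54 → 87 (each term is the sum of the two before it).
Putting it together: p=6561 : q=87.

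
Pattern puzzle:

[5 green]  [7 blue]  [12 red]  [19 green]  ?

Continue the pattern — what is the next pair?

[31 blue]

First coordinate: 5, 7, 12, 19 → 31 (each term is the sum of the two before it).
Colour goes green, blue, red, green → blue (repeats green → blue → red).
So the next pair is [31 blue].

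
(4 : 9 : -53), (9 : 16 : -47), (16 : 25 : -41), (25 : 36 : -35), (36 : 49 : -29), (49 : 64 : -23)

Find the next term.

First value: perfect squares: 2², 3², 4², …, so 4, 9, 16, 25, 36, 49 → 64.
Second value — perfect squares: 3², 4², 5², …: 9, 16, 25, 36, 49, 64 → 81.
Third value: +6 each step, so -53, -47, -41, -35, -29, -23 → -17.
So the next term is (64 : 81 : -17).

(64 : 81 : -17)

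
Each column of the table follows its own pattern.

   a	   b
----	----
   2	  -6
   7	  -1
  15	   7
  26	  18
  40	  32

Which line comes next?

57  49

Column a: 2, 7, 15, 26, 40 → 57 (differences are 5, 8, 11, … (increasing by 3 each time)).
Column b: always 8 less than the column a; -6, -1, 7, 18, 32 → 49.
Putting it together: 57  49.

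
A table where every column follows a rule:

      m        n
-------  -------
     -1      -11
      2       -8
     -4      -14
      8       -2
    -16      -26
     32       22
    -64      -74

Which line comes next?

128  118

Column m: ×(-2) each step, so -1, 2, -4, 8, -16, 32, -64 → 128.
Column n: always 10 less than the column m; -11, -8, -14, -2, -26, 22, -74 → 118.
So the next line is 128  118.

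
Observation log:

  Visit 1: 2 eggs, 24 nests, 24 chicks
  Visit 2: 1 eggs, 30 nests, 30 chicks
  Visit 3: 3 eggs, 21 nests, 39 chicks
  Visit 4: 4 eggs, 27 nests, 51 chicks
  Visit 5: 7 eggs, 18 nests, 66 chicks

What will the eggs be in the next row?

11

Eggs: each term is the sum of the two before it; 2, 1, 3, 4, 7 → 11.
Nests: 24, 30, 21, 27, 18 → 24 (alternating steps +6, −9, +6, −9, …).
For the chicks, differences are 6, 9, 12, … (increasing by 3 each time): 24, 30, 39, 51, 66 → 84.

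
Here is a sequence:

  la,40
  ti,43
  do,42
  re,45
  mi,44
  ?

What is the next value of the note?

Note — runs through the solfège scale do→ti: la, ti, do, re, mi → fa.
For the second coordinate, alternating steps +3, −1, +3, −1, …: 40, 43, 42, 45, 44 → 47.

fa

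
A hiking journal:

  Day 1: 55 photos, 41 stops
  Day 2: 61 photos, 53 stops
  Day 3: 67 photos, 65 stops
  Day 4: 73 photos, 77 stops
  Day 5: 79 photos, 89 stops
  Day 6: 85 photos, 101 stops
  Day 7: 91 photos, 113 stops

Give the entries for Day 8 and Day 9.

97 photos, 125 stops; 103 photos, 137 stops

Photos: 55, 61, 67, 73, 79, 85, 91 → 97 → 103 (+6 each step).
Stops — +12 each step: 41, 53, 65, 77, 89, 101, 113 → 125 → 137.
Putting the parts together: 97 photos, 125 stops and then 103 photos, 137 stops.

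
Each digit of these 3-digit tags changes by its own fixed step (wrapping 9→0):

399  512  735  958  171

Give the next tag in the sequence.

For the first digit, +2 each step, mod 10: 3, 5, 7, 9, 1 → 3.
Second digit: 9, 1, 3, 5, 7 → 9 (+2 each step, mod 10).
Third digit goes 9, 2, 5, 8, 1 → 4 (+3 each step, mod 10).
So the next tag is 394.

394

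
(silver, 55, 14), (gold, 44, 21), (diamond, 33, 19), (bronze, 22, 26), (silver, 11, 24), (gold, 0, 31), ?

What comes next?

Rank: repeats silver → gold → diamond → bronze; silver, gold, diamond, bronze, silver, gold → diamond.
Second value: −11 each step; 55, 44, 33, 22, 11, 0 → -11.
For the third value, alternating steps +7, −2, +7, −2, …: 14, 21, 19, 26, 24, 31 → 29.
Putting it together: (diamond, -11, 29).

(diamond, -11, 29)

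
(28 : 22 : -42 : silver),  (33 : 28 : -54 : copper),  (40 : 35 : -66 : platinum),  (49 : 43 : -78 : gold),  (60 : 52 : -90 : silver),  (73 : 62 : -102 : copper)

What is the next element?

First slot — differences are 5, 7, 9, … (increasing by 2 each time): 28, 33, 40, 49, 60, 73 → 88.
For the second slot, differences are 6, 7, 8, … (increasing by 1 each time): 22, 28, 35, 43, 52, 62 → 73.
For the third slot, −12 each step: -42, -54, -66, -78, -90, -102 → -114.
Metal: silver, copper, platinum, gold, silver, copper → platinum (repeats silver → copper → platinum → gold).
So the next element is (88 : 73 : -114 : platinum).

(88 : 73 : -114 : platinum)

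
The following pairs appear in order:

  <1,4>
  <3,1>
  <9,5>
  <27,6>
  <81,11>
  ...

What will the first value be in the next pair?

For the first value, ×3 each step: 1, 3, 9, 27, 81 → 243.
Second value: 4, 1, 5, 6, 11 → 17 (each term is the sum of the two before it).

243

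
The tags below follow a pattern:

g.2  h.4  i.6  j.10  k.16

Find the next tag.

l.26

Letter goes g, h, i, j, k → l (letters move forward 1 place in the alphabet).
Second component — each term is the sum of the two before it: 2, 4, 6, 10, 16 → 26.
Combining the parts gives l.26.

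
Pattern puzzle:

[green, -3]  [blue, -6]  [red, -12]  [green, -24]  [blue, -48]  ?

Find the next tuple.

[red, -96]

For the colour, repeats green → blue → red: green, blue, red, green, blue → red.
Second entry: ×2 each step; -3, -6, -12, -24, -48 → -96.
So the next tuple is [red, -96].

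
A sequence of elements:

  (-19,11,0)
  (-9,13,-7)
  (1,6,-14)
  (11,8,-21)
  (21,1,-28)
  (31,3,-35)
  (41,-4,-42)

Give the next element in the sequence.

(51,-2,-49)

First value: -19, -9, 1, 11, 21, 31, 41 → 51 (+10 each step).
Second value: 11, 13, 6, 8, 1, 3, -4 → -2 (alternating steps +2, −7, +2, −7, …).
For the third value, −7 each step: 0, -7, -14, -21, -28, -35, -42 → -49.
Putting it together: (51,-2,-49).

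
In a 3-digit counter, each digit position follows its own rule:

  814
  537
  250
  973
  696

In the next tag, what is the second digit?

First digit — −3 each step, mod 10: 8, 5, 2, 9, 6 → 3.
Second digit — +2 each step, mod 10: 1, 3, 5, 7, 9 → 1.
Third digit: +3 each step, mod 10; 4, 7, 0, 3, 6 → 9.

1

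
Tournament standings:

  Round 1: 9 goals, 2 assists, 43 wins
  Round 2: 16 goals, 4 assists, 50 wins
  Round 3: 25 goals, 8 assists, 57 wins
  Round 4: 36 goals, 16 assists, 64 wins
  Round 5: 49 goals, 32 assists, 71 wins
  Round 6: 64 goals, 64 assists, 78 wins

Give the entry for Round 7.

81 goals, 128 assists, 85 wins

Goals: perfect squares: 3², 4², 5², …; 9, 16, 25, 36, 49, 64 → 81.
Assists — ×2 each step: 2, 4, 8, 16, 32, 64 → 128.
For the wins, +7 each step: 43, 50, 57, 64, 71, 78 → 85.
Combining the parts gives 81 goals, 128 assists, 85 wins.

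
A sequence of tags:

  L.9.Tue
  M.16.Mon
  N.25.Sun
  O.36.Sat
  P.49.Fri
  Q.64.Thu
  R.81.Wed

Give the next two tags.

S.100.Tue, T.121.Mon

Letter: letters move forward 1 place in the alphabet; L, M, N, O, P, Q, R → S → T.
For the second component, perfect squares: 3², 4², 5², …: 9, 16, 25, 36, 49, 64, 81 → 100 → 121.
Day — runs backward through the weekdays Mon→Sun: Tue, Mon, Sun, Sat, Fri, Thu, Wed → Tue → Mon.
Putting the parts together: S.100.Tue and then T.121.Mon.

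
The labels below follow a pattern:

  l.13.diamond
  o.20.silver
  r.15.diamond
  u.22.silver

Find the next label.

Letter: letters move forward 3 places in the alphabet; l, o, r, u → x.
Second component: 13, 20, 15, 22 → 17 (alternating steps +7, −5, +7, −5, …).
Rank: alternates diamond ↔ silver, so diamond, silver, diamond, silver → diamond.
Combining the parts gives x.17.diamond.

x.17.diamond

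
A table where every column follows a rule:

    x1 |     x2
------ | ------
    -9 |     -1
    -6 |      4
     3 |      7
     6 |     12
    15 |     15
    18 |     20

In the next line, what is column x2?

Column x2 goes -1, 4, 7, 12, 15, 20 → 23 (alternating steps +5, +3, +5, +3, …).

23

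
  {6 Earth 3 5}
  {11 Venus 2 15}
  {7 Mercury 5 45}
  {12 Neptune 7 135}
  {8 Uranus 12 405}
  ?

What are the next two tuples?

For the first component, alternating steps +5, −4, +5, −4, …: 6, 11, 7, 12, 8 → 13 → 9.
Planet: runs backward through the planets Mercury→Neptune, so Earth, Venus, Mercury, Neptune, Uranus → Saturn → Jupiter.
Third component: 3, 2, 5, 7, 12 → 19 → 31 (each term is the sum of the two before it).
Fourth component: ×3 each step, so 5, 15, 45, 135, 405 → 1215 → 3645.
Putting the parts together: {13 Saturn 19 1215} and then {9 Jupiter 31 3645}.

{13 Saturn 19 1215}, {9 Jupiter 31 3645}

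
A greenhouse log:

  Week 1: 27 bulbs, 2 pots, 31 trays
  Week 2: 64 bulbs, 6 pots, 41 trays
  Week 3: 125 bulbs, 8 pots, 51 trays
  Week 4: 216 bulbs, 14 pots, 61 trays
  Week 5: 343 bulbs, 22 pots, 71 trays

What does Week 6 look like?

512 bulbs, 36 pots, 81 trays

Bulbs goes 27, 64, 125, 216, 343 → 512 (perfect cubes: 3³, 4³, 5³, …).
Pots: 2, 6, 8, 14, 22 → 36 (each term is the sum of the two before it).
Trays: +10 each step; 31, 41, 51, 61, 71 → 81.
Putting it together: 512 bulbs, 36 pots, 81 trays.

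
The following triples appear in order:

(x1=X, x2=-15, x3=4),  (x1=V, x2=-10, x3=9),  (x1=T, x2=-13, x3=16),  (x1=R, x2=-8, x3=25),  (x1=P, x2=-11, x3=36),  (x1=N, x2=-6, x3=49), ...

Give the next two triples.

(x1=L, x2=-9, x3=64), (x1=J, x2=-4, x3=81)

X1 goes X, V, T, R, P, N → L → J (letters move back 2 places in the alphabet).
X2: -15, -10, -13, -8, -11, -6 → -9 → -4 (alternating steps +5, −3, +5, −3, …).
For the x3, perfect squares: 2², 3², 4², …: 4, 9, 16, 25, 36, 49 → 64 → 81.
Putting the parts together: (x1=L, x2=-9, x3=64) and then (x1=J, x2=-4, x3=81).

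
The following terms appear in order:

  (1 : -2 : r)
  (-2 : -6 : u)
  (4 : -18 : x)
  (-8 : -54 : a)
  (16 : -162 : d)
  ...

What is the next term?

For the first slot, ×(-2) each step: 1, -2, 4, -8, 16 → -32.
Second slot — ×3 each step: -2, -6, -18, -54, -162 → -486.
Letter: r, u, x, a, d → g (letters move forward 3 places in the alphabet, wrapping Z→A).
Combining the parts gives (-32 : -486 : g).

(-32 : -486 : g)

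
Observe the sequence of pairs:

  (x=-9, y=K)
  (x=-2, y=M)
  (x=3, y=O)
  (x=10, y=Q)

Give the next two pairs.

(x=15, y=S), (x=22, y=U)

X goes -9, -2, 3, 10 → 15 → 22 (alternating steps +7, +5, +7, +5, …).
Y: letters move forward 2 places in the alphabet; K, M, O, Q → S → U.
Putting the parts together: (x=15, y=S) and then (x=22, y=U).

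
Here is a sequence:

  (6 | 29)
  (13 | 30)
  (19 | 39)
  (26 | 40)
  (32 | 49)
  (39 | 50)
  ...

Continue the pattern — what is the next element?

First slot: 6, 13, 19, 26, 32, 39 → 45 (alternating steps +7, +6, +7, +6, …).
Second slot: 29, 30, 39, 40, 49, 50 → 59 (alternating steps +1, +9, +1, +9, …).
So the next element is (45 | 59).

(45 | 59)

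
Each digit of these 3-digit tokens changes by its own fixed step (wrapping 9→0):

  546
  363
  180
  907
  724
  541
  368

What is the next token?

For the first digit, −2 each step, mod 10: 5, 3, 1, 9, 7, 5, 3 → 1.
Second digit: +2 each step, mod 10, so 4, 6, 8, 0, 2, 4, 6 → 8.
For the third digit, −3 each step, mod 10: 6, 3, 0, 7, 4, 1, 8 → 5.
Combining the parts gives 185.

185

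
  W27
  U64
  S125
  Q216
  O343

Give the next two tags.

M512, K729

Letter: W, U, S, Q, O → M → K (letters move back 2 places in the alphabet).
Second component: 27, 64, 125, 216, 343 → 512 → 729 (perfect cubes: 3³, 4³, 5³, …).
So the next two tags are M512 and K729.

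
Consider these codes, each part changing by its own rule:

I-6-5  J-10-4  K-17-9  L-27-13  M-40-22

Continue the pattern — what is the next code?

N-56-35

Letter — letters move forward 1 place in the alphabet: I, J, K, L, M → N.
Second component: 6, 10, 17, 27, 40 → 56 (differences are 4, 7, 10, … (increasing by 3 each time)).
Third component: 5, 4, 9, 13, 22 → 35 (each term is the sum of the two before it).
Combining the parts gives N-56-35.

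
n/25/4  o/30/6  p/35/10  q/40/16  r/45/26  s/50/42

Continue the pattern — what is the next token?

t/55/68

Letter goes n, o, p, q, r, s → t (letters move forward 1 place in the alphabet).
Second component: 25, 30, 35, 40, 45, 50 → 55 (+5 each step).
Third component — each term is the sum of the two before it: 4, 6, 10, 16, 26, 42 → 68.
So the next token is t/55/68.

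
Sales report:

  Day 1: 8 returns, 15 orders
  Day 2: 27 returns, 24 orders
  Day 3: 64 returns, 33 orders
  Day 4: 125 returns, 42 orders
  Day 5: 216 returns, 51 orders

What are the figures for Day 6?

Returns — perfect cubes: 2³, 3³, 4³, …: 8, 27, 64, 125, 216 → 343.
Orders: +9 each step, so 15, 24, 33, 42, 51 → 60.
So the next line is 343 returns, 60 orders.

343 returns, 60 orders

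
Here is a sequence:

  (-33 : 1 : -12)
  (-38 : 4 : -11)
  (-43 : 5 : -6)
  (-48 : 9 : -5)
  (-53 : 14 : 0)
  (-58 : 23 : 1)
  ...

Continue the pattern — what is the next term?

(-63 : 37 : 6)

First value goes -33, -38, -43, -48, -53, -58 → -63 (−5 each step).
Second value: each term is the sum of the two before it; 1, 4, 5, 9, 14, 23 → 37.
Third value goes -12, -11, -6, -5, 0, 1 → 6 (alternating steps +1, +5, +1, +5, …).
Putting it together: (-63 : 37 : 6).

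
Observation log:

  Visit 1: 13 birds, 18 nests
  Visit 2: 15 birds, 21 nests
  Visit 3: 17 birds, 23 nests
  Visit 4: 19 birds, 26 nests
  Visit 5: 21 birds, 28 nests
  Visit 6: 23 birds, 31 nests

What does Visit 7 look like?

Birds: 13, 15, 17, 19, 21, 23 → 25 (+2 each step).
Nests: 18, 21, 23, 26, 28, 31 → 33 (alternating steps +3, +2, +3, +2, …).
Putting it together: 25 birds, 33 nests.

25 birds, 33 nests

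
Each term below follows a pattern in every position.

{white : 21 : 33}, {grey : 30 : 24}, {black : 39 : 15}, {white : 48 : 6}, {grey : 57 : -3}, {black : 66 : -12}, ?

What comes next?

Shade — repeats white → grey → black: white, grey, black, white, grey, black → white.
Second component goes 21, 30, 39, 48, 57, 66 → 75 (+9 each step).
Third component: together with the second component always sums to 54, so 33, 24, 15, 6, -3, -12 → -21.
Combining the parts gives {white : 75 : -21}.

{white : 75 : -21}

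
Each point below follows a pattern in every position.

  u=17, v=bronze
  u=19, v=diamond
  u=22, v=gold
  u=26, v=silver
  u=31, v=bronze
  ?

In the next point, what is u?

37

For the u, differences are 2, 3, 4, … (increasing by 1 each time): 17, 19, 22, 26, 31 → 37.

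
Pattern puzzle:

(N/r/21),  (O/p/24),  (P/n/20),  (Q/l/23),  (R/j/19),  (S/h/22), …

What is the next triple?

First letter: letters move forward 1 place in the alphabet, so N, O, P, Q, R, S → T.
For the second letter, letters move back 2 places in the alphabet: r, p, n, l, j, h → f.
For the third value, alternating steps +3, −4, +3, −4, …: 21, 24, 20, 23, 19, 22 → 18.
So the next triple is (T/f/18).

(T/f/18)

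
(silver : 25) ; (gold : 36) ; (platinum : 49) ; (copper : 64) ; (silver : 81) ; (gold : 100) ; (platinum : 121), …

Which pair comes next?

Metal: repeats silver → gold → platinum → copper; silver, gold, platinum, copper, silver, gold, platinum → copper.
Second component: perfect squares: 5², 6², 7², …; 25, 36, 49, 64, 81, 100, 121 → 144.
So the next pair is (copper : 144).

(copper : 144)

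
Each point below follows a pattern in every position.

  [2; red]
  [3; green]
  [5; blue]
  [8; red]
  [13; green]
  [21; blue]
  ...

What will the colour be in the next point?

Colour goes red, green, blue, red, green, blue → red (repeats red → green → blue).

red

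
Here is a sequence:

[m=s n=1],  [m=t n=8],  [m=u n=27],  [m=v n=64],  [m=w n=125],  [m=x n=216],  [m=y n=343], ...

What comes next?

M: letters move forward 1 place in the alphabet; s, t, u, v, w, x, y → z.
N: perfect cubes: 1³, 2³, 3³, …, so 1, 8, 27, 64, 125, 216, 343 → 512.
Combining the parts gives [m=z n=512].

[m=z n=512]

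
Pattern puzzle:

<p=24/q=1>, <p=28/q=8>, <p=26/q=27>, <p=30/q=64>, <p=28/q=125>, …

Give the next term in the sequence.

P: alternating steps +4, −2, +4, −2, …, so 24, 28, 26, 30, 28 → 32.
For the q, perfect cubes: 1³, 2³, 3³, …: 1, 8, 27, 64, 125 → 216.
So the next term is <p=32/q=216>.

<p=32/q=216>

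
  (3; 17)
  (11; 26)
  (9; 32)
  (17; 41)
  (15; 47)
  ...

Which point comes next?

(23; 56)

For the first entry, alternating steps +8, −2, +8, −2, …: 3, 11, 9, 17, 15 → 23.
For the second entry, alternating steps +9, +6, +9, +6, …: 17, 26, 32, 41, 47 → 56.
Putting it together: (23; 56).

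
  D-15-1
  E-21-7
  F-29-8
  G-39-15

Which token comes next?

Letter — letters move forward 1 place in the alphabet: D, E, F, G → H.
For the second component, differences are 6, 8, 10, … (increasing by 2 each time): 15, 21, 29, 39 → 51.
Third component: 1, 7, 8, 15 → 23 (each term is the sum of the two before it).
Putting it together: H-51-23.

H-51-23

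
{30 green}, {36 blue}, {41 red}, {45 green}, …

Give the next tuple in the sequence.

First slot: differences are 6, 5, 4, … (decreasing by 1 each time), so 30, 36, 41, 45 → 48.
Colour — repeats green → blue → red: green, blue, red, green → blue.
Combining the parts gives {48 blue}.

{48 blue}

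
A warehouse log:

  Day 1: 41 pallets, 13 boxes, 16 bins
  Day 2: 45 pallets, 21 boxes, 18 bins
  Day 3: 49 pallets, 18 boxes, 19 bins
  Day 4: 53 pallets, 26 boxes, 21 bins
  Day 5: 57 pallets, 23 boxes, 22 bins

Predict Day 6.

61 pallets, 31 boxes, 24 bins

Pallets — +4 each step: 41, 45, 49, 53, 57 → 61.
Boxes — alternating steps +8, −3, +8, −3, …: 13, 21, 18, 26, 23 → 31.
Bins: alternating steps +2, +1, +2, +1, …, so 16, 18, 19, 21, 22 → 24.
Combining the parts gives 61 pallets, 31 boxes, 24 bins.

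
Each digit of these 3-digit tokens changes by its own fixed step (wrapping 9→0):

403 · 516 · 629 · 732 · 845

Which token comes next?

First digit goes 4, 5, 6, 7, 8 → 9 (+1 each step, mod 10).
Second digit: +1 each step, mod 10; 0, 1, 2, 3, 4 → 5.
For the third digit, +3 each step, mod 10: 3, 6, 9, 2, 5 → 8.
Putting it together: 958.

958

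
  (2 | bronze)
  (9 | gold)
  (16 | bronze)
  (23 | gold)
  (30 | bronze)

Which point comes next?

For the first coordinate, +7 each step: 2, 9, 16, 23, 30 → 37.
Rank goes bronze, gold, bronze, gold, bronze → gold (alternates bronze ↔ gold).
Combining the parts gives (37 | gold).

(37 | gold)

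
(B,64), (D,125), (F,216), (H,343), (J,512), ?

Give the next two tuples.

(L,729), (N,1000)

Letter — letters move forward 2 places in the alphabet: B, D, F, H, J → L → N.
Second slot goes 64, 125, 216, 343, 512 → 729 → 1000 (perfect cubes: 4³, 5³, 6³, …).
Putting the parts together: (L,729) and then (N,1000).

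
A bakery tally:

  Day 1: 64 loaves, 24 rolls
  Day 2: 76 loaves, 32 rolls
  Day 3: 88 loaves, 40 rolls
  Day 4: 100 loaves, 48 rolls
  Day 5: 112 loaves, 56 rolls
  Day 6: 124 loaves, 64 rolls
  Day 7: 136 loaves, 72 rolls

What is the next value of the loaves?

Loaves — +12 each step: 64, 76, 88, 100, 112, 124, 136 → 148.

148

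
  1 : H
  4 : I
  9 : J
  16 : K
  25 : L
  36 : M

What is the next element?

49 : N

First value: perfect squares: 1², 2², 3², …, so 1, 4, 9, 16, 25, 36 → 49.
For the letter, letters move forward 1 place in the alphabet: H, I, J, K, L, M → N.
So the next element is 49 : N.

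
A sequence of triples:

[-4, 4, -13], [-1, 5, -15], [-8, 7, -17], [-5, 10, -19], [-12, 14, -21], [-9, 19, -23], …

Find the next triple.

[-16, 25, -25]

First slot: alternating steps +3, −7, +3, −7, …, so -4, -1, -8, -5, -12, -9 → -16.
Second slot goes 4, 5, 7, 10, 14, 19 → 25 (differences are 1, 2, 3, … (increasing by 1 each time)).
For the third slot, −2 each step: -13, -15, -17, -19, -21, -23 → -25.
Putting it together: [-16, 25, -25].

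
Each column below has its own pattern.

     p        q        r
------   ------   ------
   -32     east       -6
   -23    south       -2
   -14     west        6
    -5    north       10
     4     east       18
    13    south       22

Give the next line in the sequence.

22  west  30

Column p: +9 each step; -32, -23, -14, -5, 4, 13 → 22.
Column q: repeats east → south → west → north; east, south, west, north, east, south → west.
Column r — alternating steps +4, +8, +4, +8, …: -6, -2, 6, 10, 18, 22 → 30.
Putting it together: 22  west  30.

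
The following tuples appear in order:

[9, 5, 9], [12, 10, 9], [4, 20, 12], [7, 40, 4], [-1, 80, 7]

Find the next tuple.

First coordinate: alternating steps +3, −8, +3, −8, …, so 9, 12, 4, 7, -1 → 2.
Second coordinate: ×2 each step, so 5, 10, 20, 40, 80 → 160.
For the third coordinate, always the previous value of the first coordinate: 9, 9, 12, 4, 7 → -1.
So the next tuple is [2, 160, -1].

[2, 160, -1]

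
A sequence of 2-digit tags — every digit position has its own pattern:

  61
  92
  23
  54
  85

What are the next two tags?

First digit: +3 each step, mod 10; 6, 9, 2, 5, 8 → 1 → 4.
For the second digit, +1 each step, mod 10: 1, 2, 3, 4, 5 → 6 → 7.
Putting the parts together: 16 and then 47.

16, 47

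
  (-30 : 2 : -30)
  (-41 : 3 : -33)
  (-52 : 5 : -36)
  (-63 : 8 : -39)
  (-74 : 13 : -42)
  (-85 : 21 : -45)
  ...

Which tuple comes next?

(-96 : 34 : -48)

First coordinate: −11 each step; -30, -41, -52, -63, -74, -85 → -96.
Second coordinate: each term is the sum of the two before it; 2, 3, 5, 8, 13, 21 → 34.
Third coordinate: −3 each step, so -30, -33, -36, -39, -42, -45 → -48.
Putting it together: (-96 : 34 : -48).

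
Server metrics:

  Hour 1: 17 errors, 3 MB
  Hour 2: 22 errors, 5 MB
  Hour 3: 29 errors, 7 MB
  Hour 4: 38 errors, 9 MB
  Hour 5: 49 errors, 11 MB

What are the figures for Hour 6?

Errors: 17, 22, 29, 38, 49 → 62 (differences are 5, 7, 9, … (increasing by 2 each time)).
MB goes 3, 5, 7, 9, 11 → 13 (+2 each step).
Putting it together: 62 errors, 13 MB.

62 errors, 13 MB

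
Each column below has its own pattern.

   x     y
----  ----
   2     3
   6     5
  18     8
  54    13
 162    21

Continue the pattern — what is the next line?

Column x: 2, 6, 18, 54, 162 → 486 (×3 each step).
For the column y, each term is the sum of the two before it: 3, 5, 8, 13, 21 → 34.
Combining the parts gives 486  34.

486  34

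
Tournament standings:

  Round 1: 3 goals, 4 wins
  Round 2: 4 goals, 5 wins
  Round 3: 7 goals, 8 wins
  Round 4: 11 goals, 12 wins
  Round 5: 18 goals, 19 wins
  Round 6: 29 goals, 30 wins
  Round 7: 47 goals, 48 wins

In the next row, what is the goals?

Goals: each term is the sum of the two before it; 3, 4, 7, 11, 18, 29, 47 → 76.

76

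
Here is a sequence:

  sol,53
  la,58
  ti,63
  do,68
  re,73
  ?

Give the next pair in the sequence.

mi,78

Note: runs through the solfège scale do→ti; sol, la, ti, do, re → mi.
Second value goes 53, 58, 63, 68, 73 → 78 (+5 each step).
So the next pair is mi,78.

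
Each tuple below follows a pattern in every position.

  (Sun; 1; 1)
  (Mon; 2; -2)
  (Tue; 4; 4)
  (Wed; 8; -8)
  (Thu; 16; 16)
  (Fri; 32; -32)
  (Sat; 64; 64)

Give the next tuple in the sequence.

Day — runs through the weekdays Mon→Sun: Sun, Mon, Tue, Wed, Thu, Fri, Sat → Sun.
Second value: 1, 2, 4, 8, 16, 32, 64 → 128 (×2 each step).
Third value goes 1, -2, 4, -8, 16, -32, 64 → -128 (×(-2) each step).
Combining the parts gives (Sun; 128; -128).

(Sun; 128; -128)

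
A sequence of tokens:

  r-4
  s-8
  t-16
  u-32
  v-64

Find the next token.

Letter goes r, s, t, u, v → w (letters move forward 1 place in the alphabet).
Second component: ×2 each step, so 4, 8, 16, 32, 64 → 128.
Combining the parts gives w-128.

w-128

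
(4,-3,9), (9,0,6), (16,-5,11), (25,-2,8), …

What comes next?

First part: 4, 9, 16, 25 → 36 (perfect squares: 2², 3², 4², …).
Second part: -3, 0, -5, -2 → -7 (alternating steps +3, −5, +3, −5, …).
For the third part, together with the second part always sums to 6: 9, 6, 11, 8 → 13.
Combining the parts gives (36,-7,13).

(36,-7,13)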